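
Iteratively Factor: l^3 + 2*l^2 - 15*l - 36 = (l - 4)*(l^2 + 6*l + 9) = (l - 4)*(l + 3)*(l + 3)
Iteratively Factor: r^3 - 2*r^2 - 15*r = (r - 5)*(r^2 + 3*r) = (r - 5)*(r + 3)*(r)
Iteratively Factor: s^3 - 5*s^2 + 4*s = (s)*(s^2 - 5*s + 4) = s*(s - 4)*(s - 1)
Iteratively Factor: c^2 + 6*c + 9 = (c + 3)*(c + 3)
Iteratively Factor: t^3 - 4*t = (t - 2)*(t^2 + 2*t) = t*(t - 2)*(t + 2)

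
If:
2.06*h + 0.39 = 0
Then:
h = -0.19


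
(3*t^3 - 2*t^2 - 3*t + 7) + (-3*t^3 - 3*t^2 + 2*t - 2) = -5*t^2 - t + 5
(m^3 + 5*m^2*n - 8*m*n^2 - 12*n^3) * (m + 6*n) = m^4 + 11*m^3*n + 22*m^2*n^2 - 60*m*n^3 - 72*n^4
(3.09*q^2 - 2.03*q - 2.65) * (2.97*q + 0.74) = 9.1773*q^3 - 3.7425*q^2 - 9.3727*q - 1.961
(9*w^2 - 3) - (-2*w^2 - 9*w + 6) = 11*w^2 + 9*w - 9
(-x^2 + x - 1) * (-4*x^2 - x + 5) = 4*x^4 - 3*x^3 - 2*x^2 + 6*x - 5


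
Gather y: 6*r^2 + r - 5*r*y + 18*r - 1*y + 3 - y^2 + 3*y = 6*r^2 + 19*r - y^2 + y*(2 - 5*r) + 3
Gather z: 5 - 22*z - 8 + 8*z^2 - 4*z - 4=8*z^2 - 26*z - 7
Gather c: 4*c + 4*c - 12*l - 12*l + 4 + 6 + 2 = 8*c - 24*l + 12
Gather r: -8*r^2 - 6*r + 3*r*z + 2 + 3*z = -8*r^2 + r*(3*z - 6) + 3*z + 2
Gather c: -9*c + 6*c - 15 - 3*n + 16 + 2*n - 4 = -3*c - n - 3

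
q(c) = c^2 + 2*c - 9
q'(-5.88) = -9.76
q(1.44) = -4.05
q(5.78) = 35.97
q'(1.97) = 5.94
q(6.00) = 39.00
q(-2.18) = -8.61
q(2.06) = -0.64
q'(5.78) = 13.56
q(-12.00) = 111.00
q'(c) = 2*c + 2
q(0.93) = -6.28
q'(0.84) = 3.68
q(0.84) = -6.61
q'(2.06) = 6.12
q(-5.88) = 13.81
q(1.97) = -1.18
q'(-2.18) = -2.36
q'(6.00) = 14.00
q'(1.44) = 4.88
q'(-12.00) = -22.00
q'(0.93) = 3.86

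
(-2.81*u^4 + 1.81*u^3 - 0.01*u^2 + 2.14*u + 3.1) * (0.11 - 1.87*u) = 5.2547*u^5 - 3.6938*u^4 + 0.2178*u^3 - 4.0029*u^2 - 5.5616*u + 0.341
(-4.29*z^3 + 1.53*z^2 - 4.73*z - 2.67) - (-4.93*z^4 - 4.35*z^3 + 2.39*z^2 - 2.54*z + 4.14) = 4.93*z^4 + 0.0599999999999996*z^3 - 0.86*z^2 - 2.19*z - 6.81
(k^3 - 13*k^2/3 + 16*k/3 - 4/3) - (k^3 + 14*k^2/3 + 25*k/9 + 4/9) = -9*k^2 + 23*k/9 - 16/9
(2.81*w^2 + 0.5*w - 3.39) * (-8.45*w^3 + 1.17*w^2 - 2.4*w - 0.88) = -23.7445*w^5 - 0.9373*w^4 + 22.4865*w^3 - 7.6391*w^2 + 7.696*w + 2.9832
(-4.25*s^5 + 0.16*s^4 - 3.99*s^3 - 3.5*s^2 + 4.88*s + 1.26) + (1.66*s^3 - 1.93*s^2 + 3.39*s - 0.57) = -4.25*s^5 + 0.16*s^4 - 2.33*s^3 - 5.43*s^2 + 8.27*s + 0.69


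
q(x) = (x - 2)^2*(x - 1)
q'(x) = (x - 2)^2 + (x - 1)*(2*x - 4)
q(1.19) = 0.12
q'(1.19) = 0.35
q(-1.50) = -30.62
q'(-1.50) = 29.75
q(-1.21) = -22.77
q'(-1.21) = 24.49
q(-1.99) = -47.60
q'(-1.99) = 39.78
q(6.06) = 83.41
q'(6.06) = 57.57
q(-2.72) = -82.88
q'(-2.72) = 57.40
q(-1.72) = -37.64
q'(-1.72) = 34.08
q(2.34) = 0.15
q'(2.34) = 1.03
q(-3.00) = -100.00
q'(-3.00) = 65.00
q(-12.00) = -2548.00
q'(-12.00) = 560.00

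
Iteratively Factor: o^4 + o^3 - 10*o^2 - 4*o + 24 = (o + 2)*(o^3 - o^2 - 8*o + 12) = (o - 2)*(o + 2)*(o^2 + o - 6) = (o - 2)*(o + 2)*(o + 3)*(o - 2)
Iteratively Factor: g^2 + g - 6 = (g + 3)*(g - 2)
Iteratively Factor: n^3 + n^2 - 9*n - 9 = (n + 1)*(n^2 - 9) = (n + 1)*(n + 3)*(n - 3)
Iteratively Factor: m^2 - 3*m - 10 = (m + 2)*(m - 5)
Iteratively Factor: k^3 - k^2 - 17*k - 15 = (k - 5)*(k^2 + 4*k + 3) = (k - 5)*(k + 1)*(k + 3)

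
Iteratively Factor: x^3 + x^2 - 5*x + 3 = (x - 1)*(x^2 + 2*x - 3) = (x - 1)*(x + 3)*(x - 1)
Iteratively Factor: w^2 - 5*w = (w - 5)*(w)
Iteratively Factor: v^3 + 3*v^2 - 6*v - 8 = (v - 2)*(v^2 + 5*v + 4) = (v - 2)*(v + 1)*(v + 4)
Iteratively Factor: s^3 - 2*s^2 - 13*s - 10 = (s + 1)*(s^2 - 3*s - 10) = (s - 5)*(s + 1)*(s + 2)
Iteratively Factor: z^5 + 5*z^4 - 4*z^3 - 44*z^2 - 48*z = (z - 3)*(z^4 + 8*z^3 + 20*z^2 + 16*z) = (z - 3)*(z + 2)*(z^3 + 6*z^2 + 8*z) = (z - 3)*(z + 2)^2*(z^2 + 4*z) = (z - 3)*(z + 2)^2*(z + 4)*(z)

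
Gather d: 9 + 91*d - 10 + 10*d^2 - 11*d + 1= 10*d^2 + 80*d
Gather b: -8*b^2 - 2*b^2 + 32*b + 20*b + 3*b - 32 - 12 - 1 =-10*b^2 + 55*b - 45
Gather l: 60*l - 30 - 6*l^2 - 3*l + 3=-6*l^2 + 57*l - 27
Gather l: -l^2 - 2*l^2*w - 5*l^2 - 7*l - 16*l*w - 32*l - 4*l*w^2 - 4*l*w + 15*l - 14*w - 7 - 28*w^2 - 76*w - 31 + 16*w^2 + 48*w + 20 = l^2*(-2*w - 6) + l*(-4*w^2 - 20*w - 24) - 12*w^2 - 42*w - 18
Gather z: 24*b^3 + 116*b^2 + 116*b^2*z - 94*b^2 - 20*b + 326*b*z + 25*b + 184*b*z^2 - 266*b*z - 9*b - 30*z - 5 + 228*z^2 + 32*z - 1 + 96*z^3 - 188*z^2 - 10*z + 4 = 24*b^3 + 22*b^2 - 4*b + 96*z^3 + z^2*(184*b + 40) + z*(116*b^2 + 60*b - 8) - 2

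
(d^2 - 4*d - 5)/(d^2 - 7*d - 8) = (d - 5)/(d - 8)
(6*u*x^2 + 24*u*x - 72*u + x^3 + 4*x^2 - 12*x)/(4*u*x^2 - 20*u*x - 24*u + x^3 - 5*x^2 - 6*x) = (-6*u*x^2 - 24*u*x + 72*u - x^3 - 4*x^2 + 12*x)/(-4*u*x^2 + 20*u*x + 24*u - x^3 + 5*x^2 + 6*x)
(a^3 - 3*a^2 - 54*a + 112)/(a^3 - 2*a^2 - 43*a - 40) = (a^2 + 5*a - 14)/(a^2 + 6*a + 5)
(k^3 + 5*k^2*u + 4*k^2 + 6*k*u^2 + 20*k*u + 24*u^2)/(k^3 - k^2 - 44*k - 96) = (k^2 + 5*k*u + 6*u^2)/(k^2 - 5*k - 24)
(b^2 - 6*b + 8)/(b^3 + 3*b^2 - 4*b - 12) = (b - 4)/(b^2 + 5*b + 6)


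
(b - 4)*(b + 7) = b^2 + 3*b - 28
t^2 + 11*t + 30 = (t + 5)*(t + 6)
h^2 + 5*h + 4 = (h + 1)*(h + 4)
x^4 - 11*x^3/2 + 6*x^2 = x^2*(x - 4)*(x - 3/2)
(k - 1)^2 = k^2 - 2*k + 1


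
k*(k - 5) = k^2 - 5*k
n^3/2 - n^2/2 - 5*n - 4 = (n/2 + 1/2)*(n - 4)*(n + 2)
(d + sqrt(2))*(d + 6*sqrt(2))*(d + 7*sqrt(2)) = d^3 + 14*sqrt(2)*d^2 + 110*d + 84*sqrt(2)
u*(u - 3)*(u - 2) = u^3 - 5*u^2 + 6*u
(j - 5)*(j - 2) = j^2 - 7*j + 10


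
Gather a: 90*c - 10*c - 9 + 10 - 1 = 80*c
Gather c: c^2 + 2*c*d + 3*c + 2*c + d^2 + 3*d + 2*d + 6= c^2 + c*(2*d + 5) + d^2 + 5*d + 6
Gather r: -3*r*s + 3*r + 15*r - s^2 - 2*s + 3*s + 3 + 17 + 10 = r*(18 - 3*s) - s^2 + s + 30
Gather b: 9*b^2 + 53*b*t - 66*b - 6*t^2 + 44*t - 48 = 9*b^2 + b*(53*t - 66) - 6*t^2 + 44*t - 48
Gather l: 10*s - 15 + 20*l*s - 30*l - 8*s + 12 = l*(20*s - 30) + 2*s - 3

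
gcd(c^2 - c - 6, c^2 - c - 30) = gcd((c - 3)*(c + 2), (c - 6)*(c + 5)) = 1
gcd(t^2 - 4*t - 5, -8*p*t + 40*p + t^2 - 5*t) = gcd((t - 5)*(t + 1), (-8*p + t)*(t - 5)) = t - 5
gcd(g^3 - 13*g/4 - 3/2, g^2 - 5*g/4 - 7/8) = g + 1/2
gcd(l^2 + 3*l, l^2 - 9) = l + 3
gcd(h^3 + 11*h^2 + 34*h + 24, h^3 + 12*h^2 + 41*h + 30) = h^2 + 7*h + 6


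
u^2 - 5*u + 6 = (u - 3)*(u - 2)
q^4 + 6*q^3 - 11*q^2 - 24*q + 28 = (q - 2)*(q - 1)*(q + 2)*(q + 7)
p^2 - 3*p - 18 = (p - 6)*(p + 3)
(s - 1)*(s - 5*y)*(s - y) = s^3 - 6*s^2*y - s^2 + 5*s*y^2 + 6*s*y - 5*y^2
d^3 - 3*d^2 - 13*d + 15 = (d - 5)*(d - 1)*(d + 3)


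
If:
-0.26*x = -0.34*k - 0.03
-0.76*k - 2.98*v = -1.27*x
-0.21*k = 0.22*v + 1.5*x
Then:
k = -0.08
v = 0.02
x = 0.01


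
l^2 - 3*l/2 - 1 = (l - 2)*(l + 1/2)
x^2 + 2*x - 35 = (x - 5)*(x + 7)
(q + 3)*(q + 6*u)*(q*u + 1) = q^3*u + 6*q^2*u^2 + 3*q^2*u + q^2 + 18*q*u^2 + 6*q*u + 3*q + 18*u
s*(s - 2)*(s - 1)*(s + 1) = s^4 - 2*s^3 - s^2 + 2*s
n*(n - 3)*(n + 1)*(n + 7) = n^4 + 5*n^3 - 17*n^2 - 21*n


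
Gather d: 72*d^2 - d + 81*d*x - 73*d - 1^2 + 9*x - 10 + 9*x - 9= 72*d^2 + d*(81*x - 74) + 18*x - 20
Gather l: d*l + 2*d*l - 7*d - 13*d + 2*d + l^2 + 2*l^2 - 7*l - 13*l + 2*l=-18*d + 3*l^2 + l*(3*d - 18)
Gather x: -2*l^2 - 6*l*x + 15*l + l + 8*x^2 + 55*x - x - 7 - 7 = -2*l^2 + 16*l + 8*x^2 + x*(54 - 6*l) - 14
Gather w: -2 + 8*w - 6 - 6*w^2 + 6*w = -6*w^2 + 14*w - 8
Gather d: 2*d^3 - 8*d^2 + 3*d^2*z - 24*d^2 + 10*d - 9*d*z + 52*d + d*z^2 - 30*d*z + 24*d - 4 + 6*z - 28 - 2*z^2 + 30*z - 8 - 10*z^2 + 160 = 2*d^3 + d^2*(3*z - 32) + d*(z^2 - 39*z + 86) - 12*z^2 + 36*z + 120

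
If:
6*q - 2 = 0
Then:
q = 1/3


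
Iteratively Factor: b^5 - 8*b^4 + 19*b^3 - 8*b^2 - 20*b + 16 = (b + 1)*(b^4 - 9*b^3 + 28*b^2 - 36*b + 16) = (b - 4)*(b + 1)*(b^3 - 5*b^2 + 8*b - 4) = (b - 4)*(b - 2)*(b + 1)*(b^2 - 3*b + 2) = (b - 4)*(b - 2)^2*(b + 1)*(b - 1)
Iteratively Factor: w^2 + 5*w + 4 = (w + 4)*(w + 1)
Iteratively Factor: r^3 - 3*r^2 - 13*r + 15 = (r - 5)*(r^2 + 2*r - 3) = (r - 5)*(r - 1)*(r + 3)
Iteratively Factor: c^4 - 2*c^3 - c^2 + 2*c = (c)*(c^3 - 2*c^2 - c + 2) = c*(c + 1)*(c^2 - 3*c + 2) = c*(c - 1)*(c + 1)*(c - 2)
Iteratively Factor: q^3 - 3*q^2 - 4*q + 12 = (q - 2)*(q^2 - q - 6) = (q - 3)*(q - 2)*(q + 2)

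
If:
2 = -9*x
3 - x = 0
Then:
No Solution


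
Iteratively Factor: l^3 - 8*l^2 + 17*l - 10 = (l - 5)*(l^2 - 3*l + 2) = (l - 5)*(l - 1)*(l - 2)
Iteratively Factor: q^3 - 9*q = (q - 3)*(q^2 + 3*q) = (q - 3)*(q + 3)*(q)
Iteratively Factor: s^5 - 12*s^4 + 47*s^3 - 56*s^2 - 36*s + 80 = (s - 5)*(s^4 - 7*s^3 + 12*s^2 + 4*s - 16) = (s - 5)*(s - 2)*(s^3 - 5*s^2 + 2*s + 8) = (s - 5)*(s - 2)^2*(s^2 - 3*s - 4) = (s - 5)*(s - 4)*(s - 2)^2*(s + 1)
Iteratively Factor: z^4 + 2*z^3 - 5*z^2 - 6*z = (z - 2)*(z^3 + 4*z^2 + 3*z) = (z - 2)*(z + 1)*(z^2 + 3*z) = z*(z - 2)*(z + 1)*(z + 3)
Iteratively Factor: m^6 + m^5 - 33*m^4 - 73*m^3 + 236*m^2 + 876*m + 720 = (m + 3)*(m^5 - 2*m^4 - 27*m^3 + 8*m^2 + 212*m + 240) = (m - 4)*(m + 3)*(m^4 + 2*m^3 - 19*m^2 - 68*m - 60) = (m - 5)*(m - 4)*(m + 3)*(m^3 + 7*m^2 + 16*m + 12) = (m - 5)*(m - 4)*(m + 2)*(m + 3)*(m^2 + 5*m + 6) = (m - 5)*(m - 4)*(m + 2)^2*(m + 3)*(m + 3)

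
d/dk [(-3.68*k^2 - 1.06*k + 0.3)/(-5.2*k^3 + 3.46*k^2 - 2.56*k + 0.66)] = (-19.136*k^4 - 11.024*k^3 + 17.7684*k^2 - 6.9336*k + 0.0683999999999999)/(27.04*k^6 - 35.984*k^5 + 38.5956*k^4 - 24.5792*k^3 + 11.1208*k^2 - 3.3792*k + 0.4356)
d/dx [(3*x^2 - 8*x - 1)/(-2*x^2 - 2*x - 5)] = 2*(-11*x^2 - 17*x + 19)/(4*x^4 + 8*x^3 + 24*x^2 + 20*x + 25)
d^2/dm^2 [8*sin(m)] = -8*sin(m)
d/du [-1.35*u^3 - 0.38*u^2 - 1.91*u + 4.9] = -4.05*u^2 - 0.76*u - 1.91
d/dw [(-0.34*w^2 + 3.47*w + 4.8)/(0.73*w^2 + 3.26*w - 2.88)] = (-3.6415*w^2 - 5.0496*w - 25.6416)/(0.5329*w^4 + 4.7596*w^3 + 6.4228*w^2 - 18.7776*w + 8.2944)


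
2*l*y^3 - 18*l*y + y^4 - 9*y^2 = y*(2*l + y)*(y - 3)*(y + 3)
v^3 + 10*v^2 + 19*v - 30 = (v - 1)*(v + 5)*(v + 6)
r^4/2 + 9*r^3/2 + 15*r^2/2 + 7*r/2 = r*(r/2 + 1/2)*(r + 1)*(r + 7)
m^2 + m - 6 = (m - 2)*(m + 3)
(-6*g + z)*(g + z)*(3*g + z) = -18*g^3 - 21*g^2*z - 2*g*z^2 + z^3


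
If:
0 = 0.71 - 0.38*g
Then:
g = 1.87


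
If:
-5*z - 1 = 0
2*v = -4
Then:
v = -2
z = -1/5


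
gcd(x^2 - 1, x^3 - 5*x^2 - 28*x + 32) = x - 1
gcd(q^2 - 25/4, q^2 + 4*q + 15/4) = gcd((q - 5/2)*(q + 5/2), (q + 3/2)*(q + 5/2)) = q + 5/2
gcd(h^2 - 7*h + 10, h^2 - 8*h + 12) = h - 2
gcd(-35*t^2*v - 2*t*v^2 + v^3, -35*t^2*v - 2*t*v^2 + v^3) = 35*t^2*v + 2*t*v^2 - v^3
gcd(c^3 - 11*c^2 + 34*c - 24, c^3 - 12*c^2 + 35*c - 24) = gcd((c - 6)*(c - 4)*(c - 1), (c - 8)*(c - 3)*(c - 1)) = c - 1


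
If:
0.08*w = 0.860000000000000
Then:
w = 10.75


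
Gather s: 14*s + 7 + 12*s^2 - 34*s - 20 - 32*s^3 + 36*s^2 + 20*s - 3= -32*s^3 + 48*s^2 - 16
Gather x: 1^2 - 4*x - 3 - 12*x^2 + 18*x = -12*x^2 + 14*x - 2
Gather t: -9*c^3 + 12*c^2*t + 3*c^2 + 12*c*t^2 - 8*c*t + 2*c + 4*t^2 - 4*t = -9*c^3 + 3*c^2 + 2*c + t^2*(12*c + 4) + t*(12*c^2 - 8*c - 4)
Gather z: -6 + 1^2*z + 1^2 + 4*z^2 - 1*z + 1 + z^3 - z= z^3 + 4*z^2 - z - 4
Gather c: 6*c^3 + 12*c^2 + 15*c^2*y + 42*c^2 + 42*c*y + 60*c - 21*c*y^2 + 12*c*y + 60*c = 6*c^3 + c^2*(15*y + 54) + c*(-21*y^2 + 54*y + 120)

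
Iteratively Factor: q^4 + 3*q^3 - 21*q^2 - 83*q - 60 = (q + 4)*(q^3 - q^2 - 17*q - 15) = (q + 1)*(q + 4)*(q^2 - 2*q - 15) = (q - 5)*(q + 1)*(q + 4)*(q + 3)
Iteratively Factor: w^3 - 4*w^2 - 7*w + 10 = (w - 1)*(w^2 - 3*w - 10) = (w - 5)*(w - 1)*(w + 2)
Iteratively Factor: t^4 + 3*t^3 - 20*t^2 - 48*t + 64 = (t + 4)*(t^3 - t^2 - 16*t + 16) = (t - 4)*(t + 4)*(t^2 + 3*t - 4) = (t - 4)*(t + 4)^2*(t - 1)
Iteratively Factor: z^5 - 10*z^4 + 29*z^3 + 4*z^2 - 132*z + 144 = (z + 2)*(z^4 - 12*z^3 + 53*z^2 - 102*z + 72) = (z - 3)*(z + 2)*(z^3 - 9*z^2 + 26*z - 24) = (z - 3)*(z - 2)*(z + 2)*(z^2 - 7*z + 12) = (z - 3)^2*(z - 2)*(z + 2)*(z - 4)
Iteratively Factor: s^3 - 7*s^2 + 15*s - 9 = (s - 3)*(s^2 - 4*s + 3) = (s - 3)*(s - 1)*(s - 3)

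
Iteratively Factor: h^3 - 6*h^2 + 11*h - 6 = (h - 2)*(h^2 - 4*h + 3) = (h - 2)*(h - 1)*(h - 3)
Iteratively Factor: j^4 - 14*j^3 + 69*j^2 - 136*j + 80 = (j - 1)*(j^3 - 13*j^2 + 56*j - 80) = (j - 4)*(j - 1)*(j^2 - 9*j + 20) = (j - 4)^2*(j - 1)*(j - 5)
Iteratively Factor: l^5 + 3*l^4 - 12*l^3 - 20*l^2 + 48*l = (l + 3)*(l^4 - 12*l^2 + 16*l) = (l + 3)*(l + 4)*(l^3 - 4*l^2 + 4*l) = (l - 2)*(l + 3)*(l + 4)*(l^2 - 2*l) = l*(l - 2)*(l + 3)*(l + 4)*(l - 2)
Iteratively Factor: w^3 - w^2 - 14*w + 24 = (w - 3)*(w^2 + 2*w - 8) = (w - 3)*(w - 2)*(w + 4)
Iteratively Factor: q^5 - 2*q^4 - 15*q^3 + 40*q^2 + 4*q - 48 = (q - 2)*(q^4 - 15*q^2 + 10*q + 24) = (q - 3)*(q - 2)*(q^3 + 3*q^2 - 6*q - 8) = (q - 3)*(q - 2)*(q + 1)*(q^2 + 2*q - 8) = (q - 3)*(q - 2)*(q + 1)*(q + 4)*(q - 2)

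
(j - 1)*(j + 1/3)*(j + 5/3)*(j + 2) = j^4 + 3*j^3 + 5*j^2/9 - 31*j/9 - 10/9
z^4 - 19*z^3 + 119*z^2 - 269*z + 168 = (z - 8)*(z - 7)*(z - 3)*(z - 1)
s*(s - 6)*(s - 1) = s^3 - 7*s^2 + 6*s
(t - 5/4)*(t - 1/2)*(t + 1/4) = t^3 - 3*t^2/2 + 3*t/16 + 5/32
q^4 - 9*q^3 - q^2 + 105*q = q*(q - 7)*(q - 5)*(q + 3)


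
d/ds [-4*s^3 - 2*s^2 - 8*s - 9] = -12*s^2 - 4*s - 8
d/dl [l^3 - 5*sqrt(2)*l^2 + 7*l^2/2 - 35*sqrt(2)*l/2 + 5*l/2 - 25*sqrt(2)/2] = 3*l^2 - 10*sqrt(2)*l + 7*l - 35*sqrt(2)/2 + 5/2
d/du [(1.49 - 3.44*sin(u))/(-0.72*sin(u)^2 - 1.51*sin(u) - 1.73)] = (-2.4768*sin(u)^2 + 2.1456*sin(u) + 8.2011)*cos(u)/(0.5184*sin(u)^4 + 2.1744*sin(u)^3 + 4.7713*sin(u)^2 + 5.2246*sin(u) + 2.9929)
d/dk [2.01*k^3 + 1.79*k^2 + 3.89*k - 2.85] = 6.03*k^2 + 3.58*k + 3.89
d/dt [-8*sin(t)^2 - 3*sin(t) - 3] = -(16*sin(t) + 3)*cos(t)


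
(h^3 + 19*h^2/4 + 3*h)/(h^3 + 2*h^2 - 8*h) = (h + 3/4)/(h - 2)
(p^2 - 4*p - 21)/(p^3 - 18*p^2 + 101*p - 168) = (p + 3)/(p^2 - 11*p + 24)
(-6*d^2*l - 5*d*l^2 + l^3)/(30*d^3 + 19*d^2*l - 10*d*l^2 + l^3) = -l/(5*d - l)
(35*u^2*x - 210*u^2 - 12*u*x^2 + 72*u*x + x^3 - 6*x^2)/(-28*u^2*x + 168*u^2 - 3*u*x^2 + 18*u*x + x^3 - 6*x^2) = (-5*u + x)/(4*u + x)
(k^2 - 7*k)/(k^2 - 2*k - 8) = k*(7 - k)/(-k^2 + 2*k + 8)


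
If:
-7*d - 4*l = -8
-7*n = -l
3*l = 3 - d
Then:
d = 12/17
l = 13/17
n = 13/119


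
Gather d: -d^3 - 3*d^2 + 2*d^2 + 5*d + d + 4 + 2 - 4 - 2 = -d^3 - d^2 + 6*d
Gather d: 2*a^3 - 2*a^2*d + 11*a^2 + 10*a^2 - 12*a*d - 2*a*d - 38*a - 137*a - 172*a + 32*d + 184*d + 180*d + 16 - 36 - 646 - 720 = 2*a^3 + 21*a^2 - 347*a + d*(-2*a^2 - 14*a + 396) - 1386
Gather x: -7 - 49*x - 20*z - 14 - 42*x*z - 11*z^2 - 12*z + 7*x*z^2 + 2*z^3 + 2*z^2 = x*(7*z^2 - 42*z - 49) + 2*z^3 - 9*z^2 - 32*z - 21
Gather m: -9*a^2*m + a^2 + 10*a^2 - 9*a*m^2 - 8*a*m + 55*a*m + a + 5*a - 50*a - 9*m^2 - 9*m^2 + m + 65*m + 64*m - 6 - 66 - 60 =11*a^2 - 44*a + m^2*(-9*a - 18) + m*(-9*a^2 + 47*a + 130) - 132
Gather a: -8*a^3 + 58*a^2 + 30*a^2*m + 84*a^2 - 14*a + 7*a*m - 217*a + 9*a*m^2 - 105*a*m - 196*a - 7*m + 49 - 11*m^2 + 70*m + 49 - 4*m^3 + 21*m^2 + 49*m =-8*a^3 + a^2*(30*m + 142) + a*(9*m^2 - 98*m - 427) - 4*m^3 + 10*m^2 + 112*m + 98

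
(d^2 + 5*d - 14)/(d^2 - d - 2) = (d + 7)/(d + 1)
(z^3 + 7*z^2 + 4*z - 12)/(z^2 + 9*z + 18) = (z^2 + z - 2)/(z + 3)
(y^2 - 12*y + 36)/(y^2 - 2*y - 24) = (y - 6)/(y + 4)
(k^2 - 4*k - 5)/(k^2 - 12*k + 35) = (k + 1)/(k - 7)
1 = 1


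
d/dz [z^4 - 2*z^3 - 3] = z^2*(4*z - 6)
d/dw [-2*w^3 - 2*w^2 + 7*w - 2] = -6*w^2 - 4*w + 7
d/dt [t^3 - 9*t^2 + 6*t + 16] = 3*t^2 - 18*t + 6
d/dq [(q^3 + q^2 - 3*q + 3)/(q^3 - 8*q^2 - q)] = (-9*q^4 + 4*q^3 - 34*q^2 + 48*q + 3)/(q^2*(q^4 - 16*q^3 + 62*q^2 + 16*q + 1))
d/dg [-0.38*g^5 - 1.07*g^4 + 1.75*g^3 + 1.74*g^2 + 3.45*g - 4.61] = -1.9*g^4 - 4.28*g^3 + 5.25*g^2 + 3.48*g + 3.45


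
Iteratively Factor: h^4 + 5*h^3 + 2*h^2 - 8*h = (h)*(h^3 + 5*h^2 + 2*h - 8) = h*(h + 4)*(h^2 + h - 2) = h*(h + 2)*(h + 4)*(h - 1)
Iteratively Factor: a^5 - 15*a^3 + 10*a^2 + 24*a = (a - 3)*(a^4 + 3*a^3 - 6*a^2 - 8*a) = (a - 3)*(a + 4)*(a^3 - a^2 - 2*a) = a*(a - 3)*(a + 4)*(a^2 - a - 2) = a*(a - 3)*(a + 1)*(a + 4)*(a - 2)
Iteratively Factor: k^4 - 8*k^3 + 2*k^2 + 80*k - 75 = (k + 3)*(k^3 - 11*k^2 + 35*k - 25) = (k - 1)*(k + 3)*(k^2 - 10*k + 25) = (k - 5)*(k - 1)*(k + 3)*(k - 5)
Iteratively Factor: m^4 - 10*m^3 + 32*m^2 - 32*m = (m)*(m^3 - 10*m^2 + 32*m - 32) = m*(m - 2)*(m^2 - 8*m + 16) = m*(m - 4)*(m - 2)*(m - 4)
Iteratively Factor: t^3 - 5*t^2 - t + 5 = (t - 1)*(t^2 - 4*t - 5) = (t - 5)*(t - 1)*(t + 1)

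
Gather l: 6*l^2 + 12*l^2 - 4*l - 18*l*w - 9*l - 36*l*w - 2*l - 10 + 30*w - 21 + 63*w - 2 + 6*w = 18*l^2 + l*(-54*w - 15) + 99*w - 33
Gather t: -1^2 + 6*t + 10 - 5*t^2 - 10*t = -5*t^2 - 4*t + 9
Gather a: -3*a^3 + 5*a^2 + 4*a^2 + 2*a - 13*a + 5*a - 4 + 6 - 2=-3*a^3 + 9*a^2 - 6*a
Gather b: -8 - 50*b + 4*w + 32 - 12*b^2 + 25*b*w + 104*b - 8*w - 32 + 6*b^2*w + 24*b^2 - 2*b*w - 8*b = b^2*(6*w + 12) + b*(23*w + 46) - 4*w - 8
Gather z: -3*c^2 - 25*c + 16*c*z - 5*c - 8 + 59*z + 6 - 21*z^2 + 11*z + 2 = -3*c^2 - 30*c - 21*z^2 + z*(16*c + 70)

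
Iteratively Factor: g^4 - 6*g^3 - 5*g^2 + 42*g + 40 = (g + 2)*(g^3 - 8*g^2 + 11*g + 20) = (g - 4)*(g + 2)*(g^2 - 4*g - 5) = (g - 4)*(g + 1)*(g + 2)*(g - 5)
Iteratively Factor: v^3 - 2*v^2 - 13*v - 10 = (v + 1)*(v^2 - 3*v - 10) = (v - 5)*(v + 1)*(v + 2)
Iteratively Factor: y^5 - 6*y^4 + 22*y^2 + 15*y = (y + 1)*(y^4 - 7*y^3 + 7*y^2 + 15*y) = y*(y + 1)*(y^3 - 7*y^2 + 7*y + 15) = y*(y - 5)*(y + 1)*(y^2 - 2*y - 3) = y*(y - 5)*(y - 3)*(y + 1)*(y + 1)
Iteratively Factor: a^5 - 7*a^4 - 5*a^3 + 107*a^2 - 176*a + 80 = (a - 4)*(a^4 - 3*a^3 - 17*a^2 + 39*a - 20) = (a - 4)*(a - 1)*(a^3 - 2*a^2 - 19*a + 20) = (a - 5)*(a - 4)*(a - 1)*(a^2 + 3*a - 4) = (a - 5)*(a - 4)*(a - 1)*(a + 4)*(a - 1)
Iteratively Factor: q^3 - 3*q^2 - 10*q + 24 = (q - 4)*(q^2 + q - 6) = (q - 4)*(q + 3)*(q - 2)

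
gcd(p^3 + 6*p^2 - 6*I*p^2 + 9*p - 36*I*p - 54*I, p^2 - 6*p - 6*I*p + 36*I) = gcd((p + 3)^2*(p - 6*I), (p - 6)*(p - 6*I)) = p - 6*I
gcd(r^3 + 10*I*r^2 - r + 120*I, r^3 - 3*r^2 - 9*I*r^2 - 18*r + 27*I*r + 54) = r - 3*I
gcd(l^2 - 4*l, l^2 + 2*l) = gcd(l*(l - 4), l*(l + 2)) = l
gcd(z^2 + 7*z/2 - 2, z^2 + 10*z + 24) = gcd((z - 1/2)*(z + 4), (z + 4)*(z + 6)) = z + 4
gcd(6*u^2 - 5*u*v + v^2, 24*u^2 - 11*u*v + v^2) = 3*u - v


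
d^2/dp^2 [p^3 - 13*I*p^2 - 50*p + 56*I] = 6*p - 26*I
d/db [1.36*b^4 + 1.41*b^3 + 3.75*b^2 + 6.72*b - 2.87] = 5.44*b^3 + 4.23*b^2 + 7.5*b + 6.72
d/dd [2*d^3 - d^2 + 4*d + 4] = 6*d^2 - 2*d + 4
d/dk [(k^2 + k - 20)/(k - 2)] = (k^2 - 4*k + 18)/(k^2 - 4*k + 4)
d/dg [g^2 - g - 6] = 2*g - 1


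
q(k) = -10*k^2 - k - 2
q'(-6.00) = 119.00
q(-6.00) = -356.00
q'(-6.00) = 119.00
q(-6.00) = -356.00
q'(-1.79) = 34.80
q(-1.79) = -32.25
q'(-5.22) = 103.40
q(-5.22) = -269.26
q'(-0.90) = 17.00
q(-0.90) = -9.20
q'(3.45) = -70.00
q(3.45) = -124.48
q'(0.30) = -7.00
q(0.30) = -3.20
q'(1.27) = -26.40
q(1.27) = -19.40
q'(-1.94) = 37.80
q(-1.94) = -37.70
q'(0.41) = -9.20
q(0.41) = -4.09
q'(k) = -20*k - 1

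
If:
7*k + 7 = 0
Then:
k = -1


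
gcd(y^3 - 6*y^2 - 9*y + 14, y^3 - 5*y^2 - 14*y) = y^2 - 5*y - 14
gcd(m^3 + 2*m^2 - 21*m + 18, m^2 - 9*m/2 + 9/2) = m - 3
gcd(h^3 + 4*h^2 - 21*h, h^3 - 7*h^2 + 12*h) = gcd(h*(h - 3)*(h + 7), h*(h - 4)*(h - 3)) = h^2 - 3*h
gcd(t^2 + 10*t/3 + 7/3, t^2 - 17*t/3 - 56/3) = t + 7/3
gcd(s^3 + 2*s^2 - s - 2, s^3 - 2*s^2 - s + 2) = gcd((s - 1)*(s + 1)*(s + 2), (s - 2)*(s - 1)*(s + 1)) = s^2 - 1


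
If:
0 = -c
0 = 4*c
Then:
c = 0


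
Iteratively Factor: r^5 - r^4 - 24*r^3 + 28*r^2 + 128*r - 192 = (r - 4)*(r^4 + 3*r^3 - 12*r^2 - 20*r + 48) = (r - 4)*(r - 2)*(r^3 + 5*r^2 - 2*r - 24) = (r - 4)*(r - 2)*(r + 4)*(r^2 + r - 6) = (r - 4)*(r - 2)^2*(r + 4)*(r + 3)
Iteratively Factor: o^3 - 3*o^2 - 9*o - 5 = (o - 5)*(o^2 + 2*o + 1) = (o - 5)*(o + 1)*(o + 1)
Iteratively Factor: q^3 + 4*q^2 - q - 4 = (q + 4)*(q^2 - 1) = (q - 1)*(q + 4)*(q + 1)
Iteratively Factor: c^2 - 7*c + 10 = (c - 5)*(c - 2)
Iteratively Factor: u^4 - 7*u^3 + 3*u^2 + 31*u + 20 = (u - 4)*(u^3 - 3*u^2 - 9*u - 5) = (u - 4)*(u + 1)*(u^2 - 4*u - 5) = (u - 4)*(u + 1)^2*(u - 5)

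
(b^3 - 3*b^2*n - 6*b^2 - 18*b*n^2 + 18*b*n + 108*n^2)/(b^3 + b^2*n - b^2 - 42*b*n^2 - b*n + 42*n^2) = (b^2 + 3*b*n - 6*b - 18*n)/(b^2 + 7*b*n - b - 7*n)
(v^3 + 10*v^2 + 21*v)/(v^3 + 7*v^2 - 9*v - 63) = v/(v - 3)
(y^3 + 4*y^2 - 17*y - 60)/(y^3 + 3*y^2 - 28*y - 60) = (y^3 + 4*y^2 - 17*y - 60)/(y^3 + 3*y^2 - 28*y - 60)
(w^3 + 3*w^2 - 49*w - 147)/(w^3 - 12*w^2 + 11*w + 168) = (w + 7)/(w - 8)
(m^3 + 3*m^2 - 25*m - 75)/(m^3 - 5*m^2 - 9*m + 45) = (m + 5)/(m - 3)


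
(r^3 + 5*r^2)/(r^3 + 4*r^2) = (r + 5)/(r + 4)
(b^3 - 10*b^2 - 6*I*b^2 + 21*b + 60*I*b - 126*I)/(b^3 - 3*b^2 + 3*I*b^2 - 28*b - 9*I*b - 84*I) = (b^2 + b*(-3 - 6*I) + 18*I)/(b^2 + b*(4 + 3*I) + 12*I)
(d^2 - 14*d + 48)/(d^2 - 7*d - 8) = (d - 6)/(d + 1)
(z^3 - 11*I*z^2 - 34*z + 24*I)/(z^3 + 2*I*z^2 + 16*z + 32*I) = (z^2 - 7*I*z - 6)/(z^2 + 6*I*z - 8)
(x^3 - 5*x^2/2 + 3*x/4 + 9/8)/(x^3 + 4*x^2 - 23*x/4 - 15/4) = (x - 3/2)/(x + 5)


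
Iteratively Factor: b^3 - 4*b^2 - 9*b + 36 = (b - 4)*(b^2 - 9) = (b - 4)*(b - 3)*(b + 3)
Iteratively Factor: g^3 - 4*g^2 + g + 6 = (g - 3)*(g^2 - g - 2) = (g - 3)*(g + 1)*(g - 2)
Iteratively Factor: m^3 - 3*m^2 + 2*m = (m - 2)*(m^2 - m) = (m - 2)*(m - 1)*(m)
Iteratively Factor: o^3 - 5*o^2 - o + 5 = (o - 1)*(o^2 - 4*o - 5) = (o - 5)*(o - 1)*(o + 1)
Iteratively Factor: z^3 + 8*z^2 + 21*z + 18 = (z + 3)*(z^2 + 5*z + 6) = (z + 2)*(z + 3)*(z + 3)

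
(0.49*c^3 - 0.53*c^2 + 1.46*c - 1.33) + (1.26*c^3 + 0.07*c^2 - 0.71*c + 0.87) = 1.75*c^3 - 0.46*c^2 + 0.75*c - 0.46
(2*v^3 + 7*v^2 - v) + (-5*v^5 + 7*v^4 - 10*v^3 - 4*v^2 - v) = -5*v^5 + 7*v^4 - 8*v^3 + 3*v^2 - 2*v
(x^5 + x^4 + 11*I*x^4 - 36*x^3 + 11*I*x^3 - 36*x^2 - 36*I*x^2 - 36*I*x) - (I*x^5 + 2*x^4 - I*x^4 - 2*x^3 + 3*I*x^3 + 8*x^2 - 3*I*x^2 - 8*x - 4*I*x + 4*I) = x^5 - I*x^5 - x^4 + 12*I*x^4 - 34*x^3 + 8*I*x^3 - 44*x^2 - 33*I*x^2 + 8*x - 32*I*x - 4*I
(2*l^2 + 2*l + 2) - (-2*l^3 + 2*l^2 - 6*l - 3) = 2*l^3 + 8*l + 5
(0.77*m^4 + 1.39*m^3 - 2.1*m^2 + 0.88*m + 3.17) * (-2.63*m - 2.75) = -2.0251*m^5 - 5.7732*m^4 + 1.7005*m^3 + 3.4606*m^2 - 10.7571*m - 8.7175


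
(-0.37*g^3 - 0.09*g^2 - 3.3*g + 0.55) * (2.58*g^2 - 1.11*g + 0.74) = -0.9546*g^5 + 0.1785*g^4 - 8.6879*g^3 + 5.0154*g^2 - 3.0525*g + 0.407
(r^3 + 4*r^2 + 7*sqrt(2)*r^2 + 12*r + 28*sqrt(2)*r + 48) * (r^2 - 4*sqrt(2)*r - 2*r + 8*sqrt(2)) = r^5 + 2*r^4 + 3*sqrt(2)*r^4 - 52*r^3 + 6*sqrt(2)*r^3 - 72*sqrt(2)*r^2 - 88*r^2 - 96*sqrt(2)*r + 352*r + 384*sqrt(2)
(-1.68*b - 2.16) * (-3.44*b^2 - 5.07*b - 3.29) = 5.7792*b^3 + 15.948*b^2 + 16.4784*b + 7.1064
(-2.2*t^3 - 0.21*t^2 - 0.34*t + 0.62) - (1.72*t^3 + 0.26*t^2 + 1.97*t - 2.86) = -3.92*t^3 - 0.47*t^2 - 2.31*t + 3.48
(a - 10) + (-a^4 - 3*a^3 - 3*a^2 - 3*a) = -a^4 - 3*a^3 - 3*a^2 - 2*a - 10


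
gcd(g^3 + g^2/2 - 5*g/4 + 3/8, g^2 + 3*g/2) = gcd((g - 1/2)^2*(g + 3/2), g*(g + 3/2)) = g + 3/2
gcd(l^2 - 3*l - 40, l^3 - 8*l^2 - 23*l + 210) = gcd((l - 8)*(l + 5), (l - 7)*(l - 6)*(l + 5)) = l + 5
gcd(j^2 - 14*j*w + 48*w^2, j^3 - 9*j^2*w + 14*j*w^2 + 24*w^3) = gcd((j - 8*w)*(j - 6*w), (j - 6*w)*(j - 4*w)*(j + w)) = -j + 6*w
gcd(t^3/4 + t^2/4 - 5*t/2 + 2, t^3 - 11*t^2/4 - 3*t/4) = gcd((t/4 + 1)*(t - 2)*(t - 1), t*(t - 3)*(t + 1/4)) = 1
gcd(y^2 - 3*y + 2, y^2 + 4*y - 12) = y - 2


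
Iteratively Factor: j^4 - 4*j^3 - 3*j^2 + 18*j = (j - 3)*(j^3 - j^2 - 6*j) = (j - 3)^2*(j^2 + 2*j) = (j - 3)^2*(j + 2)*(j)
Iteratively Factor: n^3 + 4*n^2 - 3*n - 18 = (n - 2)*(n^2 + 6*n + 9) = (n - 2)*(n + 3)*(n + 3)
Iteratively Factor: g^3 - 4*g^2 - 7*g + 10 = (g - 5)*(g^2 + g - 2) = (g - 5)*(g + 2)*(g - 1)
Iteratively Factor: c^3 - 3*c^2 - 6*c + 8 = (c + 2)*(c^2 - 5*c + 4) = (c - 1)*(c + 2)*(c - 4)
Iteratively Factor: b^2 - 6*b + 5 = (b - 5)*(b - 1)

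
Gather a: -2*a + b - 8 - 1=-2*a + b - 9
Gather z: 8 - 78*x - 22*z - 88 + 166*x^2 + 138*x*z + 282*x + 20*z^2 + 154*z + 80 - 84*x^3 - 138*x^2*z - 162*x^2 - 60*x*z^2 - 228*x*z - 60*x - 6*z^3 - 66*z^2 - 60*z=-84*x^3 + 4*x^2 + 144*x - 6*z^3 + z^2*(-60*x - 46) + z*(-138*x^2 - 90*x + 72)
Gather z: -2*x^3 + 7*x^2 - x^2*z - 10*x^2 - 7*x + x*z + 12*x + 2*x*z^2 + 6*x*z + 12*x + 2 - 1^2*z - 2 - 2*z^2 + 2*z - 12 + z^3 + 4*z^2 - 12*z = -2*x^3 - 3*x^2 + 17*x + z^3 + z^2*(2*x + 2) + z*(-x^2 + 7*x - 11) - 12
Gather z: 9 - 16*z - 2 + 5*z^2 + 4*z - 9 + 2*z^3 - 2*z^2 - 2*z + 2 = 2*z^3 + 3*z^2 - 14*z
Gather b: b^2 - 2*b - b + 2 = b^2 - 3*b + 2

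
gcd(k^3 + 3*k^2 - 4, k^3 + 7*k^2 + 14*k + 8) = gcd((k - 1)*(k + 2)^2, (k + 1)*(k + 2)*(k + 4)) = k + 2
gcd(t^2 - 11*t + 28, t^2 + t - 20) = t - 4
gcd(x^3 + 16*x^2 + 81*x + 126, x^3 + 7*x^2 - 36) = x^2 + 9*x + 18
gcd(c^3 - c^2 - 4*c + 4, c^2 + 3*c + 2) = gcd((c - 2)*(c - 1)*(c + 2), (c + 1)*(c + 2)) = c + 2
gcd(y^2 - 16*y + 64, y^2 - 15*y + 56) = y - 8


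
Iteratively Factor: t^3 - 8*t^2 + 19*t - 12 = (t - 3)*(t^2 - 5*t + 4) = (t - 4)*(t - 3)*(t - 1)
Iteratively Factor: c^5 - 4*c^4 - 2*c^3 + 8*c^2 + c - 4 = (c - 1)*(c^4 - 3*c^3 - 5*c^2 + 3*c + 4) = (c - 1)*(c + 1)*(c^3 - 4*c^2 - c + 4) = (c - 1)*(c + 1)^2*(c^2 - 5*c + 4) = (c - 4)*(c - 1)*(c + 1)^2*(c - 1)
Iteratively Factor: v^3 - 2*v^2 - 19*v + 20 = (v - 1)*(v^2 - v - 20) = (v - 5)*(v - 1)*(v + 4)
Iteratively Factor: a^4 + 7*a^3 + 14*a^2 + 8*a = (a + 1)*(a^3 + 6*a^2 + 8*a) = (a + 1)*(a + 2)*(a^2 + 4*a) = (a + 1)*(a + 2)*(a + 4)*(a)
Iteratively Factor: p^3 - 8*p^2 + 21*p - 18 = (p - 2)*(p^2 - 6*p + 9) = (p - 3)*(p - 2)*(p - 3)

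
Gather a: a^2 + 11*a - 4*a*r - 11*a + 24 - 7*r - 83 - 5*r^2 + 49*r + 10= a^2 - 4*a*r - 5*r^2 + 42*r - 49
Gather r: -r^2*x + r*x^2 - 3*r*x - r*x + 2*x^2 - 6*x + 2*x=-r^2*x + r*(x^2 - 4*x) + 2*x^2 - 4*x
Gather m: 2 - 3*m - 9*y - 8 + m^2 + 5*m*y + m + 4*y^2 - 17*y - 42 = m^2 + m*(5*y - 2) + 4*y^2 - 26*y - 48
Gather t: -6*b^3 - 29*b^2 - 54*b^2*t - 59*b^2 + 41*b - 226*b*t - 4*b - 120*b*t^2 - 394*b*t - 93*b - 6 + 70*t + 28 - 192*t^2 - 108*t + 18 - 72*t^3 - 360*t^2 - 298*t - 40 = -6*b^3 - 88*b^2 - 56*b - 72*t^3 + t^2*(-120*b - 552) + t*(-54*b^2 - 620*b - 336)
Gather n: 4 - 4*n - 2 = 2 - 4*n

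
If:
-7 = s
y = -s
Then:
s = -7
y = 7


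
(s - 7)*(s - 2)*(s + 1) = s^3 - 8*s^2 + 5*s + 14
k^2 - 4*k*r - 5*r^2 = (k - 5*r)*(k + r)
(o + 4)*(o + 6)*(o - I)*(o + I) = o^4 + 10*o^3 + 25*o^2 + 10*o + 24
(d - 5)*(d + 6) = d^2 + d - 30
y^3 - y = y*(y - 1)*(y + 1)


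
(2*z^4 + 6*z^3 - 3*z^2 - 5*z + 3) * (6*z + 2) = 12*z^5 + 40*z^4 - 6*z^3 - 36*z^2 + 8*z + 6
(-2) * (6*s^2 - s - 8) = -12*s^2 + 2*s + 16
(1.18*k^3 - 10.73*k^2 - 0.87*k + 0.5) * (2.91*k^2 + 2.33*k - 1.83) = 3.4338*k^5 - 28.4749*k^4 - 29.692*k^3 + 19.0638*k^2 + 2.7571*k - 0.915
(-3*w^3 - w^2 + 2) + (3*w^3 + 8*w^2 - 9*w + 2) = 7*w^2 - 9*w + 4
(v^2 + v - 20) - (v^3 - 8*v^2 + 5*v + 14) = -v^3 + 9*v^2 - 4*v - 34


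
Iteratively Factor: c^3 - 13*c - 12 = (c + 3)*(c^2 - 3*c - 4) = (c - 4)*(c + 3)*(c + 1)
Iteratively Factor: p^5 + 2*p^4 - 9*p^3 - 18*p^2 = (p - 3)*(p^4 + 5*p^3 + 6*p^2) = p*(p - 3)*(p^3 + 5*p^2 + 6*p) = p^2*(p - 3)*(p^2 + 5*p + 6) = p^2*(p - 3)*(p + 3)*(p + 2)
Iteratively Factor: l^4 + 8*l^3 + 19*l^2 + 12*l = (l)*(l^3 + 8*l^2 + 19*l + 12) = l*(l + 3)*(l^2 + 5*l + 4) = l*(l + 1)*(l + 3)*(l + 4)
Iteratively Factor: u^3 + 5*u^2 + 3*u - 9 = (u + 3)*(u^2 + 2*u - 3) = (u + 3)^2*(u - 1)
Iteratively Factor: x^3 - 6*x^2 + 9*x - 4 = (x - 4)*(x^2 - 2*x + 1) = (x - 4)*(x - 1)*(x - 1)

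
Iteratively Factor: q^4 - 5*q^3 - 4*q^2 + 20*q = (q - 2)*(q^3 - 3*q^2 - 10*q) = (q - 2)*(q + 2)*(q^2 - 5*q) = (q - 5)*(q - 2)*(q + 2)*(q)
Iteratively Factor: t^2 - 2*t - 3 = (t + 1)*(t - 3)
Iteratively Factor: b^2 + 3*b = (b)*(b + 3)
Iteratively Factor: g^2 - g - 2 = (g + 1)*(g - 2)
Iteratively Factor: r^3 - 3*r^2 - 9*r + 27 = (r + 3)*(r^2 - 6*r + 9) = (r - 3)*(r + 3)*(r - 3)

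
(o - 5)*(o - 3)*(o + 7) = o^3 - o^2 - 41*o + 105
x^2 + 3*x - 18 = (x - 3)*(x + 6)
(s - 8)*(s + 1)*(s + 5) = s^3 - 2*s^2 - 43*s - 40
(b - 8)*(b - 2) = b^2 - 10*b + 16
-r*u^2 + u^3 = u^2*(-r + u)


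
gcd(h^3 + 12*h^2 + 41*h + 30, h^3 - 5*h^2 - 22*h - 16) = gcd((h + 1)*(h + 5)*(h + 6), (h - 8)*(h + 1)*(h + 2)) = h + 1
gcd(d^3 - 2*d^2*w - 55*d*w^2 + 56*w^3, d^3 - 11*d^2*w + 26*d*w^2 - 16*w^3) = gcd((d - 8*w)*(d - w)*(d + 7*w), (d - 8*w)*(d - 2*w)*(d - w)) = d^2 - 9*d*w + 8*w^2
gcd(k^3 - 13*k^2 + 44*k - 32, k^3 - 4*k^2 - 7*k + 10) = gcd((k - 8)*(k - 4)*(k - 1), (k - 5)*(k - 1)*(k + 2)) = k - 1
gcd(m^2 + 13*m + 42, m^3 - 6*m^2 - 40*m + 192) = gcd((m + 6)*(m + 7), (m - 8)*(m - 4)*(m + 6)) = m + 6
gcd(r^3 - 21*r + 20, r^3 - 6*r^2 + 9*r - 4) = r^2 - 5*r + 4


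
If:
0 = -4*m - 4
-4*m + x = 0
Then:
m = -1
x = -4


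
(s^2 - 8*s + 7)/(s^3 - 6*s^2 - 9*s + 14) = 1/(s + 2)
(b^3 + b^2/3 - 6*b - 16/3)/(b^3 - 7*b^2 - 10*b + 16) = (3*b^2 - 5*b - 8)/(3*(b^2 - 9*b + 8))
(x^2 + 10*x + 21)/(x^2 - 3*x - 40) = (x^2 + 10*x + 21)/(x^2 - 3*x - 40)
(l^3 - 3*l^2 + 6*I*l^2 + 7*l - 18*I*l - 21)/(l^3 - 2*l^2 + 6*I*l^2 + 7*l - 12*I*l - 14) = (l - 3)/(l - 2)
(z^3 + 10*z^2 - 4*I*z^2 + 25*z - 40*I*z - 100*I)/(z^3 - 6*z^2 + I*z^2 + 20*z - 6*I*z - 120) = (z^2 + 10*z + 25)/(z^2 + z*(-6 + 5*I) - 30*I)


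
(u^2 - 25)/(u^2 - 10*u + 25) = (u + 5)/(u - 5)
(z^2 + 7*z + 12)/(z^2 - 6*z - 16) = (z^2 + 7*z + 12)/(z^2 - 6*z - 16)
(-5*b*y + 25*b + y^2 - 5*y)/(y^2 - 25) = (-5*b + y)/(y + 5)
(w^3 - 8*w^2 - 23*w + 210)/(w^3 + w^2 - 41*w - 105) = (w - 6)/(w + 3)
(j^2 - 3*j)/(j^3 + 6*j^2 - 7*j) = (j - 3)/(j^2 + 6*j - 7)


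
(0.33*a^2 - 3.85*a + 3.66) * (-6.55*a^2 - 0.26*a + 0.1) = -2.1615*a^4 + 25.1317*a^3 - 22.939*a^2 - 1.3366*a + 0.366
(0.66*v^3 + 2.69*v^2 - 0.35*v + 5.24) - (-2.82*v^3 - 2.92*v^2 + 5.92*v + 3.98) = 3.48*v^3 + 5.61*v^2 - 6.27*v + 1.26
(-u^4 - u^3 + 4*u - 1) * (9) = -9*u^4 - 9*u^3 + 36*u - 9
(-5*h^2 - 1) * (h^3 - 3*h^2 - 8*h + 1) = -5*h^5 + 15*h^4 + 39*h^3 - 2*h^2 + 8*h - 1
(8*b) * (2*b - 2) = 16*b^2 - 16*b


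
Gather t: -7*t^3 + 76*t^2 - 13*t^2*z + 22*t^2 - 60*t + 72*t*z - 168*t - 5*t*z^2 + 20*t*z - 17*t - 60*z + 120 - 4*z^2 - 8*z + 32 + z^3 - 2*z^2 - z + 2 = -7*t^3 + t^2*(98 - 13*z) + t*(-5*z^2 + 92*z - 245) + z^3 - 6*z^2 - 69*z + 154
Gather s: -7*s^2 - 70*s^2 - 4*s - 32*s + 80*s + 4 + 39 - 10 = -77*s^2 + 44*s + 33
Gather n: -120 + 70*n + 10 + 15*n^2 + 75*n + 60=15*n^2 + 145*n - 50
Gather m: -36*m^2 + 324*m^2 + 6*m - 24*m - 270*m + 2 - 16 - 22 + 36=288*m^2 - 288*m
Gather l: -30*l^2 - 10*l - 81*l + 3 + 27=-30*l^2 - 91*l + 30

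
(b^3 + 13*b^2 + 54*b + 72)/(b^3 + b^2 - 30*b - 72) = (b + 6)/(b - 6)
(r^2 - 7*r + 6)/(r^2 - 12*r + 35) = (r^2 - 7*r + 6)/(r^2 - 12*r + 35)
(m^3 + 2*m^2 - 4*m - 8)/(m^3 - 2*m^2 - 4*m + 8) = (m + 2)/(m - 2)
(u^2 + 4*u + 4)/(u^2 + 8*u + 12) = (u + 2)/(u + 6)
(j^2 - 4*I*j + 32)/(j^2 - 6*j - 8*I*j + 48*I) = (j + 4*I)/(j - 6)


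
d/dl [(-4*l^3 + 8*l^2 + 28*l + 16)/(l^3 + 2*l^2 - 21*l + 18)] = 8*(-2*l^4 + 14*l^3 - 61*l^2 + 28*l + 105)/(l^6 + 4*l^5 - 38*l^4 - 48*l^3 + 513*l^2 - 756*l + 324)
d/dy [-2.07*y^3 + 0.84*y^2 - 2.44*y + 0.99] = -6.21*y^2 + 1.68*y - 2.44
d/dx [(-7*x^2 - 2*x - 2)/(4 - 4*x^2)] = (-x^2 - 9*x - 1)/(2*(x^4 - 2*x^2 + 1))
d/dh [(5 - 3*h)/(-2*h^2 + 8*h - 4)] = (-3*h^2 + 10*h - 14)/(2*(h^4 - 8*h^3 + 20*h^2 - 16*h + 4))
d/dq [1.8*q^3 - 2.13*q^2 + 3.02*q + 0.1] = 5.4*q^2 - 4.26*q + 3.02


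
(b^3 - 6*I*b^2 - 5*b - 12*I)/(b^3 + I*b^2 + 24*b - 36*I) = (b^2 - 3*I*b + 4)/(b^2 + 4*I*b + 12)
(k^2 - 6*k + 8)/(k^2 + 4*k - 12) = (k - 4)/(k + 6)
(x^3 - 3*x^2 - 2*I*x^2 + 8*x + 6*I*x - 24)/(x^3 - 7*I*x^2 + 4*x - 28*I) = (x^2 - x*(3 + 4*I) + 12*I)/(x^2 - 9*I*x - 14)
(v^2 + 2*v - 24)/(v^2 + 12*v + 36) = (v - 4)/(v + 6)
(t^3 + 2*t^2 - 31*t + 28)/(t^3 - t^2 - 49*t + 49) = (t - 4)/(t - 7)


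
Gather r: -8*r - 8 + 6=-8*r - 2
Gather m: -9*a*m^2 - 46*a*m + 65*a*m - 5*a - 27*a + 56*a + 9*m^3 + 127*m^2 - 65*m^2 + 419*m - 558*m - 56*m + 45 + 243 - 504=24*a + 9*m^3 + m^2*(62 - 9*a) + m*(19*a - 195) - 216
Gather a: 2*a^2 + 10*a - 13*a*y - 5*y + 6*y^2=2*a^2 + a*(10 - 13*y) + 6*y^2 - 5*y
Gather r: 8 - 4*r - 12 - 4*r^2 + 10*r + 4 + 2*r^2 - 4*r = -2*r^2 + 2*r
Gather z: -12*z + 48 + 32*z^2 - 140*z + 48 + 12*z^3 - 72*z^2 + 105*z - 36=12*z^3 - 40*z^2 - 47*z + 60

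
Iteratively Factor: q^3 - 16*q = (q)*(q^2 - 16) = q*(q + 4)*(q - 4)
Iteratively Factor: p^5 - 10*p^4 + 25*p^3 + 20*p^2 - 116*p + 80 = (p + 2)*(p^4 - 12*p^3 + 49*p^2 - 78*p + 40) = (p - 2)*(p + 2)*(p^3 - 10*p^2 + 29*p - 20) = (p - 5)*(p - 2)*(p + 2)*(p^2 - 5*p + 4) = (p - 5)*(p - 4)*(p - 2)*(p + 2)*(p - 1)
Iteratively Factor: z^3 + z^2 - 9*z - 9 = (z + 3)*(z^2 - 2*z - 3) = (z + 1)*(z + 3)*(z - 3)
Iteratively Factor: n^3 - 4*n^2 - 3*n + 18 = (n - 3)*(n^2 - n - 6) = (n - 3)^2*(n + 2)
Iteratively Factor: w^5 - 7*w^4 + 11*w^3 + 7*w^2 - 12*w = (w - 4)*(w^4 - 3*w^3 - w^2 + 3*w) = (w - 4)*(w + 1)*(w^3 - 4*w^2 + 3*w) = (w - 4)*(w - 1)*(w + 1)*(w^2 - 3*w) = (w - 4)*(w - 3)*(w - 1)*(w + 1)*(w)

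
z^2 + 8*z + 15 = (z + 3)*(z + 5)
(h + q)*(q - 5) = h*q - 5*h + q^2 - 5*q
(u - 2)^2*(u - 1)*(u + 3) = u^4 - 2*u^3 - 7*u^2 + 20*u - 12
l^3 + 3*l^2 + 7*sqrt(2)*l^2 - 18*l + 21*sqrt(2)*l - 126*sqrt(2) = (l - 3)*(l + 6)*(l + 7*sqrt(2))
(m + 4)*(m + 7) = m^2 + 11*m + 28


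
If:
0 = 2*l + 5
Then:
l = -5/2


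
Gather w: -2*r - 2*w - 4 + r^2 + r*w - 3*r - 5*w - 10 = r^2 - 5*r + w*(r - 7) - 14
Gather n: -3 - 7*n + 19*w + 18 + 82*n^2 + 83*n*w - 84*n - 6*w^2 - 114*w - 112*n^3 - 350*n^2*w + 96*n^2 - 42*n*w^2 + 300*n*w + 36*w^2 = -112*n^3 + n^2*(178 - 350*w) + n*(-42*w^2 + 383*w - 91) + 30*w^2 - 95*w + 15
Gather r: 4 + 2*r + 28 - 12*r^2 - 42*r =-12*r^2 - 40*r + 32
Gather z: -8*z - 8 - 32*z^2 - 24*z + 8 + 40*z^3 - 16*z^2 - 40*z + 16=40*z^3 - 48*z^2 - 72*z + 16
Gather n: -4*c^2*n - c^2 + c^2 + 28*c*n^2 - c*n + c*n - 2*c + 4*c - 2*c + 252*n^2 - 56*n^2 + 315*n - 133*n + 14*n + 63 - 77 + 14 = n^2*(28*c + 196) + n*(196 - 4*c^2)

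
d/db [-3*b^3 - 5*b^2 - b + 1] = -9*b^2 - 10*b - 1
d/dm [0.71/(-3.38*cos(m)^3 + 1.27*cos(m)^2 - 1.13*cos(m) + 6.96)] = (-7.1994*cos(m)^2 + 1.8034*cos(m) - 0.8023)*sin(m)/(3.38*cos(m)^3 - 1.27*cos(m)^2 + 1.13*cos(m) - 6.96)^2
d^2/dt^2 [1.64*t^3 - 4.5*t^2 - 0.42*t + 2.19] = 9.84*t - 9.0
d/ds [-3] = 0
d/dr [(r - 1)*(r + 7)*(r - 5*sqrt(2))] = 3*r^2 - 10*sqrt(2)*r + 12*r - 30*sqrt(2) - 7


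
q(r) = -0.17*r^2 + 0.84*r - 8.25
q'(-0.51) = 1.01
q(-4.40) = -15.24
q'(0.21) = 0.77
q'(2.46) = 0.00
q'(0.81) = 0.56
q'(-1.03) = 1.19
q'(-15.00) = 5.94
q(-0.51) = -8.72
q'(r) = 0.84 - 0.34*r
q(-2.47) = -11.36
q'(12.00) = -3.24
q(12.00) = -22.65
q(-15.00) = -59.10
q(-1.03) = -9.30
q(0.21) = -8.08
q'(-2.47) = 1.68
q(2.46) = -7.21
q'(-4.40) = 2.34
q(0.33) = -7.99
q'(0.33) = 0.73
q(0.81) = -7.68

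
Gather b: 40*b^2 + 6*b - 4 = 40*b^2 + 6*b - 4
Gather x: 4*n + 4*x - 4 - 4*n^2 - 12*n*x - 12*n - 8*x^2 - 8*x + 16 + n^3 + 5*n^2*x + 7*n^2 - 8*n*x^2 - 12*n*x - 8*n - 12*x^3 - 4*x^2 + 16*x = n^3 + 3*n^2 - 16*n - 12*x^3 + x^2*(-8*n - 12) + x*(5*n^2 - 24*n + 12) + 12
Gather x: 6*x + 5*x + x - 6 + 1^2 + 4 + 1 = 12*x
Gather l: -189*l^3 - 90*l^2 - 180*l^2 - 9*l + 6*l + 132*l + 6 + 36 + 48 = -189*l^3 - 270*l^2 + 129*l + 90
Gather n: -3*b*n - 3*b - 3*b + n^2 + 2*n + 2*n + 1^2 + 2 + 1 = -6*b + n^2 + n*(4 - 3*b) + 4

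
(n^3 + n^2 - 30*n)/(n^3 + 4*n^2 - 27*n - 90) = n/(n + 3)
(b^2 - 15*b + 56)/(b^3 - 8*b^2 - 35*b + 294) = (b - 8)/(b^2 - b - 42)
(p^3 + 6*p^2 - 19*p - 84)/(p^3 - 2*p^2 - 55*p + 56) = (p^2 - p - 12)/(p^2 - 9*p + 8)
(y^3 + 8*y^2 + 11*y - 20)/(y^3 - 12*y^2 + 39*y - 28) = (y^2 + 9*y + 20)/(y^2 - 11*y + 28)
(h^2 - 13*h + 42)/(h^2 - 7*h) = (h - 6)/h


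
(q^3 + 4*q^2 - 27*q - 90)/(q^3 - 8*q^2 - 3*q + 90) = (q + 6)/(q - 6)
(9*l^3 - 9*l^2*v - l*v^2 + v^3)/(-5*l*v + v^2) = (-9*l^3 + 9*l^2*v + l*v^2 - v^3)/(v*(5*l - v))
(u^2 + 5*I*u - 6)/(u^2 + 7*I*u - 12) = (u + 2*I)/(u + 4*I)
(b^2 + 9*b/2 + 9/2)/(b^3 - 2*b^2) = (2*b^2 + 9*b + 9)/(2*b^2*(b - 2))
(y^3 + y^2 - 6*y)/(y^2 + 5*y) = (y^2 + y - 6)/(y + 5)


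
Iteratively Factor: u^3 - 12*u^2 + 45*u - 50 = (u - 5)*(u^2 - 7*u + 10) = (u - 5)^2*(u - 2)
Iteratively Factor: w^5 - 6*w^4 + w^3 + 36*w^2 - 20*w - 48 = (w + 1)*(w^4 - 7*w^3 + 8*w^2 + 28*w - 48) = (w - 3)*(w + 1)*(w^3 - 4*w^2 - 4*w + 16) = (w - 3)*(w - 2)*(w + 1)*(w^2 - 2*w - 8) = (w - 4)*(w - 3)*(w - 2)*(w + 1)*(w + 2)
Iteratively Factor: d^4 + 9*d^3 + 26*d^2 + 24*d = (d + 4)*(d^3 + 5*d^2 + 6*d) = (d + 2)*(d + 4)*(d^2 + 3*d) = (d + 2)*(d + 3)*(d + 4)*(d)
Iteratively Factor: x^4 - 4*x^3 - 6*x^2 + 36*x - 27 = (x - 3)*(x^3 - x^2 - 9*x + 9) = (x - 3)*(x + 3)*(x^2 - 4*x + 3) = (x - 3)*(x - 1)*(x + 3)*(x - 3)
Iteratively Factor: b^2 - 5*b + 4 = (b - 4)*(b - 1)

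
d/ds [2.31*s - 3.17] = 2.31000000000000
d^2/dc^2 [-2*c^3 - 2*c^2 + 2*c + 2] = -12*c - 4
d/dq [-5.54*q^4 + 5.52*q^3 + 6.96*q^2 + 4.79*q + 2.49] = -22.16*q^3 + 16.56*q^2 + 13.92*q + 4.79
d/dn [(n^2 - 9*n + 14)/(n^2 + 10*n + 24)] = (19*n^2 + 20*n - 356)/(n^4 + 20*n^3 + 148*n^2 + 480*n + 576)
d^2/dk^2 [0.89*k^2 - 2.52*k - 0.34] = 1.78000000000000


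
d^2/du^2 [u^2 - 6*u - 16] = 2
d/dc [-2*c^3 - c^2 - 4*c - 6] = -6*c^2 - 2*c - 4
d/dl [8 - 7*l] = -7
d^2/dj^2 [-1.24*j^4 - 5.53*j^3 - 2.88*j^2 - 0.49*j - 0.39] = -14.88*j^2 - 33.18*j - 5.76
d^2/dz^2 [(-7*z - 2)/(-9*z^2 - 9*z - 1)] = 54*(3*(2*z + 1)^2*(7*z + 2) - (7*z + 3)*(9*z^2 + 9*z + 1))/(9*z^2 + 9*z + 1)^3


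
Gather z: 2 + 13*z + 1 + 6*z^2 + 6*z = 6*z^2 + 19*z + 3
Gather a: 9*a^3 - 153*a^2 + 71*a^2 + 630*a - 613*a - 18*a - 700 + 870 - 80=9*a^3 - 82*a^2 - a + 90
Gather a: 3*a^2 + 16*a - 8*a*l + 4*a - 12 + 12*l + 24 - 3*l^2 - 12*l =3*a^2 + a*(20 - 8*l) - 3*l^2 + 12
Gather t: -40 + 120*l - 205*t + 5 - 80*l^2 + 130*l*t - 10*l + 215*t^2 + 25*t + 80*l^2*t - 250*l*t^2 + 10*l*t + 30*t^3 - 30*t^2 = -80*l^2 + 110*l + 30*t^3 + t^2*(185 - 250*l) + t*(80*l^2 + 140*l - 180) - 35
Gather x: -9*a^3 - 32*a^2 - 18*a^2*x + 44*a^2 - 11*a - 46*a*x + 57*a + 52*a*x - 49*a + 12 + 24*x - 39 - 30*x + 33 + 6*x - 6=-9*a^3 + 12*a^2 - 3*a + x*(-18*a^2 + 6*a)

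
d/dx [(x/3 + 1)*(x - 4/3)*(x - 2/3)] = x^2 + 2*x/3 - 46/27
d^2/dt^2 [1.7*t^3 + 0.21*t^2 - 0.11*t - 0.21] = 10.2*t + 0.42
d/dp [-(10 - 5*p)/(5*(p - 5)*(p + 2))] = (-p^2 + 4*p - 16)/(p^4 - 6*p^3 - 11*p^2 + 60*p + 100)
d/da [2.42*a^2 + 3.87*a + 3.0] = 4.84*a + 3.87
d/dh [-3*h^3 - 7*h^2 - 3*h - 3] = -9*h^2 - 14*h - 3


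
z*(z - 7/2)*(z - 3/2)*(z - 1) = z^4 - 6*z^3 + 41*z^2/4 - 21*z/4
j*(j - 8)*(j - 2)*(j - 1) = j^4 - 11*j^3 + 26*j^2 - 16*j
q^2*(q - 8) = q^3 - 8*q^2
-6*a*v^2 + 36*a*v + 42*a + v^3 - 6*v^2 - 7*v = (-6*a + v)*(v - 7)*(v + 1)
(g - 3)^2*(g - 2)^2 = g^4 - 10*g^3 + 37*g^2 - 60*g + 36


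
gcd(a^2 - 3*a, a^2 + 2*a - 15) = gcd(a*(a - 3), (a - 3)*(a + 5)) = a - 3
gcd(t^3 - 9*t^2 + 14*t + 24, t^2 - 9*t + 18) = t - 6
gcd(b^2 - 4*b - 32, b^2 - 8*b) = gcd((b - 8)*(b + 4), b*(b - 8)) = b - 8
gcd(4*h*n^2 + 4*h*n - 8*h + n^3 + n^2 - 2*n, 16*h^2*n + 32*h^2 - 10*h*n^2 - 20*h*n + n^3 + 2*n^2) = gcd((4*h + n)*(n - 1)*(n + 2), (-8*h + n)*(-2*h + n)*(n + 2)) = n + 2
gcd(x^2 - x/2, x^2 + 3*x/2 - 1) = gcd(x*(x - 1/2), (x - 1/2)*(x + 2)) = x - 1/2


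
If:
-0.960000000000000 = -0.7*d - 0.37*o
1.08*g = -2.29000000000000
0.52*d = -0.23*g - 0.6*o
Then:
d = 1.74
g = -2.12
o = -0.69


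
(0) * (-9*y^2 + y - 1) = 0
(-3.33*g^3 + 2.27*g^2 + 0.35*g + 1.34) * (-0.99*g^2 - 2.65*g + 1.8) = 3.2967*g^5 + 6.5772*g^4 - 12.356*g^3 + 1.8319*g^2 - 2.921*g + 2.412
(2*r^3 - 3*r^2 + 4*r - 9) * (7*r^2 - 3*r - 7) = 14*r^5 - 27*r^4 + 23*r^3 - 54*r^2 - r + 63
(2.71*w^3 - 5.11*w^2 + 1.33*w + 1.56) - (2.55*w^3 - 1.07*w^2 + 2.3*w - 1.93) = 0.16*w^3 - 4.04*w^2 - 0.97*w + 3.49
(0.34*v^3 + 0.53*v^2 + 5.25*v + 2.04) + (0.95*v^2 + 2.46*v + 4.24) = 0.34*v^3 + 1.48*v^2 + 7.71*v + 6.28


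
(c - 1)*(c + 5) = c^2 + 4*c - 5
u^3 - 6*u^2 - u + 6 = (u - 6)*(u - 1)*(u + 1)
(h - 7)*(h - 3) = h^2 - 10*h + 21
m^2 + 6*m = m*(m + 6)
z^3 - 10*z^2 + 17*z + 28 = (z - 7)*(z - 4)*(z + 1)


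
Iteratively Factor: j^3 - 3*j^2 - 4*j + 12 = (j - 2)*(j^2 - j - 6) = (j - 3)*(j - 2)*(j + 2)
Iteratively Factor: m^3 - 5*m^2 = (m - 5)*(m^2) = m*(m - 5)*(m)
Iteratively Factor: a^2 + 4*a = (a + 4)*(a)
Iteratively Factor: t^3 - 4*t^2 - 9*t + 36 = (t + 3)*(t^2 - 7*t + 12) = (t - 4)*(t + 3)*(t - 3)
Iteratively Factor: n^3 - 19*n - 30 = (n + 2)*(n^2 - 2*n - 15) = (n - 5)*(n + 2)*(n + 3)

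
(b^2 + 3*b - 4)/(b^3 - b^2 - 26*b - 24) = (b - 1)/(b^2 - 5*b - 6)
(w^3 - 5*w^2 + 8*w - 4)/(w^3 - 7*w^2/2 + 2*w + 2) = 2*(w - 1)/(2*w + 1)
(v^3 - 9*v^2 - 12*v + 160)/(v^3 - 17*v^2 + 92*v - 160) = (v + 4)/(v - 4)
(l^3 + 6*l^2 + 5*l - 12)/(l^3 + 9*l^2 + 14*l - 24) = (l + 3)/(l + 6)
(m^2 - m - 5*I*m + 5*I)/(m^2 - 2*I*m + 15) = (m - 1)/(m + 3*I)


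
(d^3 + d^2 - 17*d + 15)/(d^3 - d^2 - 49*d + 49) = (d^2 + 2*d - 15)/(d^2 - 49)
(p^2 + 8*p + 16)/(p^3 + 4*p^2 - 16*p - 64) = 1/(p - 4)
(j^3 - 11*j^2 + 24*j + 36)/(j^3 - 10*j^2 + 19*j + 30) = (j - 6)/(j - 5)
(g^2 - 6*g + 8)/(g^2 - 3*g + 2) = (g - 4)/(g - 1)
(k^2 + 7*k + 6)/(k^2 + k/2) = 2*(k^2 + 7*k + 6)/(k*(2*k + 1))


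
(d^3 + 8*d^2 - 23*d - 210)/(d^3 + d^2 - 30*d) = (d + 7)/d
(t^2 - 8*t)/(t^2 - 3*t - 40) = t/(t + 5)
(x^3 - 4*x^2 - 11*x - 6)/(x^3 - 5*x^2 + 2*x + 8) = (x^2 - 5*x - 6)/(x^2 - 6*x + 8)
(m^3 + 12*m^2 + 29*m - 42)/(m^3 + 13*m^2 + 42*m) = (m - 1)/m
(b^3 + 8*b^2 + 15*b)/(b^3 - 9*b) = (b + 5)/(b - 3)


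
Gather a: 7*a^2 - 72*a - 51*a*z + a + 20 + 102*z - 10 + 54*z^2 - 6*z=7*a^2 + a*(-51*z - 71) + 54*z^2 + 96*z + 10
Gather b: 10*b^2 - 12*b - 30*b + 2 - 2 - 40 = 10*b^2 - 42*b - 40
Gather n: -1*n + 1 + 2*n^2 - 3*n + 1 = 2*n^2 - 4*n + 2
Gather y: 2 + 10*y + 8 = 10*y + 10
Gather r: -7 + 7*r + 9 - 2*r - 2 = 5*r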